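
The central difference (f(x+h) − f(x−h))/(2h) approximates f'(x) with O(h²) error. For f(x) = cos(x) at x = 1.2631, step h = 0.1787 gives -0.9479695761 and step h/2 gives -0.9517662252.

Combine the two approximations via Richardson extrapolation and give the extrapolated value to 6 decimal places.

Error is O(h^2); halving h shrinks it by 2^2 = 4.
Top: 4(-0.9517662252) − (-0.9479695761) = -2.8590953247
Denominator 4 − 1 = 3.
Extrapolated: (-2.8590953247) / 3 = -0.9530317749

-0.953032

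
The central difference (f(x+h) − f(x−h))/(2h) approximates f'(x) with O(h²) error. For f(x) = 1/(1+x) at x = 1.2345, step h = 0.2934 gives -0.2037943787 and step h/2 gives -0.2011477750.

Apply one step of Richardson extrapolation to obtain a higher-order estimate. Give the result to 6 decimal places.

-0.200266

Error is O(h^2); halving h shrinks it by 2^2 = 4.
Weighted: (-0.8045911000) − (-0.2037943787) = -0.6007967213
Denominator 4 − 1 = 3.
So the Richardson estimate is -0.2002655738.
Correction |R − A(h/2)| = 8.822e-04; gap |A(h/2) − A(h)| = 2.647e-03.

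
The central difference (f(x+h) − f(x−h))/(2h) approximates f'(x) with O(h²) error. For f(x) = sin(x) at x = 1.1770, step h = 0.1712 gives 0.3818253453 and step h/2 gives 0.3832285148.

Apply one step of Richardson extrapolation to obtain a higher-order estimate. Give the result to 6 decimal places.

0.383696

r = 2, so 2^r = 4.
Numerator 4 × A(h/2) − A(h) = 4 × 0.3832285148 − 0.3818253453 = 1.1510887139
R = 1.1510887139/3 = 0.3836962380
Correction |R − A(h/2)| = 4.677e-04; gap |A(h/2) − A(h)| = 1.403e-03.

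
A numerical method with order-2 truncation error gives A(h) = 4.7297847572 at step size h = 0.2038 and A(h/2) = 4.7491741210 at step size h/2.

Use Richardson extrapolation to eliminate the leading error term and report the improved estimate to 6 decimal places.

4.755637

Method order is 2; weight 2^2 = 4.
4×4.7491741210 = 18.9966964840; 18.9966964840 − 4.7297847572 = 14.2669117268
14.2669117268 ÷ 3 = 4.7556372423
Correction |R − A(h/2)| = 6.463e-03; gap |A(h/2) − A(h)| = 1.939e-02.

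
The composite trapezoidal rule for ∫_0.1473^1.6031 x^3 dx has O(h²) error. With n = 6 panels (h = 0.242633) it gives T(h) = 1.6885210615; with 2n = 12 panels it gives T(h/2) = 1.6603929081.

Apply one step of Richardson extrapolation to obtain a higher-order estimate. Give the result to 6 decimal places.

The method has order 2: 2^2 = 4.
4×1.6603929081 = 6.6415716324; subtract 1.6885210615 → 4.9530505709
Denominator 4 − 1 = 3.
Extrapolated: 4.9530505709 / 3 = 1.6510168570
Gap between inputs: 2.813e-02; correction applied: −0.0093760511.

1.651017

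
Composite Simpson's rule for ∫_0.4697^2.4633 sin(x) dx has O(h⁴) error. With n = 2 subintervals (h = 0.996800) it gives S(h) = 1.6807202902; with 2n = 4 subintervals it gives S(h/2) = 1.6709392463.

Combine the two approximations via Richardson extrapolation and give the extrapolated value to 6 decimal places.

r = 4: numerator weight 16, denominator 15.
16·1.6709392463 = 26.7350279408; 26.7350279408 − 1.6807202902 = 25.0543076506
Denominator 16 − 1 = 15.
(16·1.6709392463 − 1.6807202902)/(16 − 1) = 1.6702871767
Gap between inputs: 9.781e-03; correction applied: −0.0006520696.

1.670287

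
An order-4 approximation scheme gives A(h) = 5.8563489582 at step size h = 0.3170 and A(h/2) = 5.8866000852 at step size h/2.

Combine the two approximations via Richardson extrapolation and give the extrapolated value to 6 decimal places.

5.888617

The method has order 4: 2^4 = 16.
Difference of the inputs: 5.8866000852 − 5.8563489582 = 0.0302511270
Correction (A(h/2) − A(h))/(16 − 1) = 0.0302511270/15 = 0.0020167418
R = A(h/2) + (A(h/2) − A(h))/15 = 5.8866000852 + 0.0020167418 = 5.8886168270
Shift from A(h/2): +0.0020167418.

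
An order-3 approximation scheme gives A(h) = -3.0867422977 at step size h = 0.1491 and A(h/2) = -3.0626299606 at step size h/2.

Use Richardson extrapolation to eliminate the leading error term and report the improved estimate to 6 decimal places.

-3.059185

Error is O(h^3); halving h shrinks it by 2^3 = 8.
8·(-3.0626299606) = -24.5010396848; (-24.5010396848) − (-3.0867422977) = -21.4142973871
Extrapolated: (-21.4142973871) / 7 = -3.0591853410
Shift from A(h/2): +0.0034446196.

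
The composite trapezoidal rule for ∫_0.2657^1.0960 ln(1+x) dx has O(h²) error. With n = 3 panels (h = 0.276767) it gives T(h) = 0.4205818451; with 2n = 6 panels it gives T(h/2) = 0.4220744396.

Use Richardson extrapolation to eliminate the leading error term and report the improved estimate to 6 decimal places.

0.422572

Error is O(h^2); halving h shrinks it by 2^2 = 4.
4×0.4220744396 = 1.6882977584; subtract 0.4205818451 → 1.2677159133
Extrapolated: 1.2677159133 / 3 = 0.4225719711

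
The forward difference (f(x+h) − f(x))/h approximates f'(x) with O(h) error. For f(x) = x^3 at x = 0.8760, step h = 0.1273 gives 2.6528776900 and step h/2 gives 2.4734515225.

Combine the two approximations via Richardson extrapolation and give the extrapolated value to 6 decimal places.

2.294025

r = 1, so 2^r = 2.
Numerator 2×A(h/2) − A(h) = 2×2.4734515225 − 2.6528776900 = 2.2940253550
Extrapolated: 2.2940253550 / 1 = 2.2940253550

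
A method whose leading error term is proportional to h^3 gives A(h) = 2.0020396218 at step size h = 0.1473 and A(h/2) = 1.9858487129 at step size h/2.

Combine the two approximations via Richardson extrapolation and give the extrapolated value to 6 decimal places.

Error is O(h^3); halving h shrinks it by 2^3 = 8.
Weighted: 15.8867897032 − 2.0020396218 = 13.8847500814
R = 13.8847500814/7 = 1.9835357259
Gap between inputs: 1.619e-02; correction applied: −0.0023129870.

1.983536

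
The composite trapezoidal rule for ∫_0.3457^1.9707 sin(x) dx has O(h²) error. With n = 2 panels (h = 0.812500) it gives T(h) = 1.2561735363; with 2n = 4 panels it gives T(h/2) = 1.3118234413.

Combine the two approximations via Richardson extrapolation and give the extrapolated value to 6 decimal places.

The method has order 2: 2^2 = 4.
4·1.3118234413 − 1.2561735363 = 3.9911202289
Divide by 2^2 − 1 = 3.
Extrapolated: 3.9911202289 / 3 = 1.3303734096

1.330373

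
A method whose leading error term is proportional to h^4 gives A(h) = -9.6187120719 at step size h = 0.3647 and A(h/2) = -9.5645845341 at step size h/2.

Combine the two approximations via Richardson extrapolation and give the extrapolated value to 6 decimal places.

-9.560976

r = 4: numerator weight 16, denominator 15.
16 × (-9.5645845341) = -153.0333525456; (-153.0333525456) − (-9.6187120719) = -143.4146404737
Denominator 16 − 1 = 15.
So the Richardson estimate is -9.5609760316.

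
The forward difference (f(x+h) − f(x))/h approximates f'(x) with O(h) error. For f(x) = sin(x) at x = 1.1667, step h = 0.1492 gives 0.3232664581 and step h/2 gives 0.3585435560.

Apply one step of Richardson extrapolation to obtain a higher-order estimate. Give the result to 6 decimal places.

0.393821

Error is O(h^1); halving h shrinks it by 2^1 = 2.
A(h/2) − A(h) = 0.3585435560 − 0.3232664581 = 0.0352770979
Divide by 2^1 − 1 = 1: 0.0352770979/1 = 0.0352770979
R = A(h/2) + (A(h/2) − A(h))/1 = 0.3585435560 + 0.0352770979 = 0.3938206539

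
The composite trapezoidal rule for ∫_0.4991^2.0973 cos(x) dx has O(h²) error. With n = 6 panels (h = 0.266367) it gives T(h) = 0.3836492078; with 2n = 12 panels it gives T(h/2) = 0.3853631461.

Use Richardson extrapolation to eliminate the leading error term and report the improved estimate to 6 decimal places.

0.385934

Method order is 2; weight 2^2 = 4.
2^2×A(h/2) = 1.5414525844; minus A(h) gives 1.1578033766.
Denominator 4 − 1 = 3.
1.1578033766 ÷ 3 = 0.3859344589
Gap between inputs: 1.714e-03; correction applied: +0.0005713128.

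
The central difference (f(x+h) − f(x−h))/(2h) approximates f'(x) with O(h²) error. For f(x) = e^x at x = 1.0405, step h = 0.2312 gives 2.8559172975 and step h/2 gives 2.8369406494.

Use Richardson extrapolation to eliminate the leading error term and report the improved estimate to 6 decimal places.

Error is O(h^2); halving h shrinks it by 2^2 = 4.
Top: 4(2.8369406494) − (2.8559172975) = 8.4918453001
Denominator 4 − 1 = 3.
So the Richardson estimate is 2.8306151000.
Gap between inputs: 1.898e-02; correction applied: −0.0063255494.

2.830615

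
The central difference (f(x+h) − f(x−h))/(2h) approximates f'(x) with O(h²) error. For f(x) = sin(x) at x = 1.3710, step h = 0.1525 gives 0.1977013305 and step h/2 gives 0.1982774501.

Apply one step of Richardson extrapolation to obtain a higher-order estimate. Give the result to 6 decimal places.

r = 2: numerator weight 4, denominator 3.
Top: 4(0.1982774501) − (0.1977013305) = 0.5954084699
Divide by 2^2 − 1 = 3.
(4*0.1982774501 − 0.1977013305)/(4 − 1) = 0.1984694900
Gap between inputs: 5.761e-04; correction applied: +0.0001920399.

0.198469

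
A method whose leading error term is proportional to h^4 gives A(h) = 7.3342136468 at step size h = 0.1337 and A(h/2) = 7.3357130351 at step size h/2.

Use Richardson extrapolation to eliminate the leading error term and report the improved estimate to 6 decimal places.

7.335813

Error is O(h^4); halving h shrinks it by 2^4 = 16.
A(h/2) − A(h) = 7.3357130351 − 7.3342136468 = 0.0014993883
Correction (A(h/2) − A(h))/(16 − 1) = 0.0014993883/15 = 0.0000999592
R = 7.3357130351 + 0.0000999592 = 7.3358129943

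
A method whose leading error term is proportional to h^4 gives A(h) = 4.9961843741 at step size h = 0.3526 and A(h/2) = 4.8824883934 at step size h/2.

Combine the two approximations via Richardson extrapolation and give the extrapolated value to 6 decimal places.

Method order is 4; weight 2^4 = 16.
16·4.8824883934 − 4.9961843741 = 73.1236299203
73.1236299203 ÷ 15 = 4.8749086614
Correction |R − A(h/2)| = 7.580e-03; gap |A(h/2) − A(h)| = 1.137e-01.

4.874909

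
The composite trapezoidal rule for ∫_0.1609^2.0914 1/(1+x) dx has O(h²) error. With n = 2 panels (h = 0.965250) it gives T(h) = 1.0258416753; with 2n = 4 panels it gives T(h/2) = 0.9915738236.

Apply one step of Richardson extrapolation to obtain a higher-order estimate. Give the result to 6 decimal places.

0.980151

Leading term ∝ h^2; use weight 4 = 2^2.
2^2*A(h/2) = 3.9662952944; minus A(h) gives 2.9404536191.
Divide by 2^2 − 1 = 3.
Result: 0.9801512064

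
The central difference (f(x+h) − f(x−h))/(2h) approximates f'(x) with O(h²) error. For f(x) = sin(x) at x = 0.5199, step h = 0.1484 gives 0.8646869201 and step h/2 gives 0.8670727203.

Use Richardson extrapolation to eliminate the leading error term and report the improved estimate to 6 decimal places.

0.867868

With r = 2 the leading error scales as h^2, so the weight is 2^2 = 4.
Top: 4(0.8670727203) − (0.8646869201) = 2.6036039611
R = 2.6036039611/3 = 0.8678679870
Gap between inputs: 2.386e-03; correction applied: +0.0007952667.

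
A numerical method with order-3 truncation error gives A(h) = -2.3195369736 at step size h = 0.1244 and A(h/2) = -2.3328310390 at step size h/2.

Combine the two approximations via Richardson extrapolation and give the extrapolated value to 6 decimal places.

With r = 3 the leading error scales as h^3, so the weight is 2^3 = 8.
Top: 8(-2.3328310390) − (-2.3195369736) = -16.3431113384
(8*(-2.3328310390) − (-2.3195369736))/(8 − 1) = -2.3347301912

-2.334730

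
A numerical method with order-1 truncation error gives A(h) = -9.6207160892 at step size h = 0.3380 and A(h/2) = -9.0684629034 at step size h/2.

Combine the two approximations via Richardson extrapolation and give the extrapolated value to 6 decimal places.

-8.516210

The method has order 1: 2^1 = 2.
Difference of the inputs: -9.0684629034 − (-9.6207160892) = 0.5522531858
Correction (A(h/2) − A(h))/(2 − 1) = 0.5522531858/1 = 0.5522531858
R = -9.0684629034 + 0.5522531858 = -8.5162097176
Gap between inputs: 5.523e-01; correction applied: +0.5522531858.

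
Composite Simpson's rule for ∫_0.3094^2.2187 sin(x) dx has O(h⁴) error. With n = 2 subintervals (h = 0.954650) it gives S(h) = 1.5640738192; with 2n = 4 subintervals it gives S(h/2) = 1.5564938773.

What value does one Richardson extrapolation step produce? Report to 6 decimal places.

Order 4 gives 2^r = 16 and 2^r − 1 = 15.
16 × 1.5564938773 − 1.5640738192 = 23.3398282176
Denominator 16 − 1 = 15.
So the Richardson estimate is 1.5559885478.
Shift from A(h/2): −0.0005053295.

1.555989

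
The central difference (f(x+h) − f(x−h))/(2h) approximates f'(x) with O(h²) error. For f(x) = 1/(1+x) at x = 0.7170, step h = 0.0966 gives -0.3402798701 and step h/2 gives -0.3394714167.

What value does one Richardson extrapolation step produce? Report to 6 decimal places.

Leading term ∝ h^2; use weight 4 = 2^2.
Top: 4(-0.3394714167) − (-0.3402798701) = -1.0176057967
Extrapolated: (-1.0176057967) / 3 = -0.3392019322
Shift from A(h/2): +0.0002694845.

-0.339202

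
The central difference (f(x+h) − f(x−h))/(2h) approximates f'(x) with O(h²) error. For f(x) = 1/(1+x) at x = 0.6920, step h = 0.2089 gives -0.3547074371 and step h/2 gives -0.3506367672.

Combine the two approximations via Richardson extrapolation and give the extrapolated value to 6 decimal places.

r = 2: numerator weight 4, denominator 3.
Difference of the inputs: -0.3506367672 − (-0.3547074371) = 0.0040706699
Correction (A(h/2) − A(h))/(4 − 1) = 0.0040706699/3 = 0.0013568900
R = A(h/2) + (A(h/2) − A(h))/3 = -0.3506367672 + 0.0013568900 = -0.3492798772
Shift from A(h/2): +0.0013568900.

-0.349280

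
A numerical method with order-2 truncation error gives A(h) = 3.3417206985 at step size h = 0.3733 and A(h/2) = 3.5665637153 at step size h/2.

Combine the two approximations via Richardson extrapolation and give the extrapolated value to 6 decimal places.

3.641511

Order 2 gives 2^r = 4 and 2^r − 1 = 3.
Weighted: 14.2662548612 − 3.3417206985 = 10.9245341627
(4×3.5665637153 − 3.3417206985)/(4 − 1) = 3.6415113876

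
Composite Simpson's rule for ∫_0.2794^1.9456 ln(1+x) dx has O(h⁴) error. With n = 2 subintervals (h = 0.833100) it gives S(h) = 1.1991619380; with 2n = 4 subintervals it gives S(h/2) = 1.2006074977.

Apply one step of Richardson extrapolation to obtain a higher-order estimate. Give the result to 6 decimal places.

1.200704

With r = 4 the leading error scales as h^4, so the weight is 2^4 = 16.
16×1.2006074977 = 19.2097199632; subtract 1.1991619380 → 18.0105580252
(16×1.2006074977 − 1.1991619380)/(16 − 1) = 1.2007038683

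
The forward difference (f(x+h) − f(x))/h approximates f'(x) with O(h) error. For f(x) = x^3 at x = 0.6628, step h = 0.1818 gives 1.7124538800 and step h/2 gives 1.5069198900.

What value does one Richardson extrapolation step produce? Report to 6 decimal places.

Order 1 gives 2^r = 2 and 2^r − 1 = 1.
Difference of the inputs: 1.5069198900 − 1.7124538800 = -0.2055339900
Divide by 2^1 − 1 = 1: (-0.2055339900)/1 = -0.2055339900
R = 1.5069198900 − 0.2055339900 = 1.3013859000

1.301386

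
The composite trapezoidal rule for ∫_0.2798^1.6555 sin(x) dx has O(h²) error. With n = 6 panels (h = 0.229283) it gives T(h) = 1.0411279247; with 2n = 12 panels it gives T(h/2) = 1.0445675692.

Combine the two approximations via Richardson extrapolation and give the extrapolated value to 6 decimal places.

r = 2: numerator weight 4, denominator 3.
2^2×A(h/2) = 4.1782702768; minus A(h) gives 3.1371423521.
Divide by 2^2 − 1 = 3.
So the Richardson estimate is 1.0457141174.

1.045714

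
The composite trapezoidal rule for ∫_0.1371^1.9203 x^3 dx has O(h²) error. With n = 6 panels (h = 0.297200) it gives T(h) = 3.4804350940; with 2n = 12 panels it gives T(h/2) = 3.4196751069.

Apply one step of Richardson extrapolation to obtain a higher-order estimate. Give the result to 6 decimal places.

The method has order 2: 2^2 = 4.
4·3.4196751069 = 13.6787004276; subtract 3.4804350940 → 10.1982653336
Denominator 4 − 1 = 3.
So the Richardson estimate is 3.3994217779.

3.399422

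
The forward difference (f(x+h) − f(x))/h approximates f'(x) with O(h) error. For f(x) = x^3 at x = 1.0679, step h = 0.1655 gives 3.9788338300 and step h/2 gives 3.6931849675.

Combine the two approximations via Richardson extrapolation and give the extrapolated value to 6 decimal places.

3.407536

Leading term ∝ h^1; use weight 2 = 2^1.
Numerator 2×A(h/2) − A(h) = 2×3.6931849675 − 3.9788338300 = 3.4075361050
Divide by 2^1 − 1 = 1.
So the Richardson estimate is 3.4075361050.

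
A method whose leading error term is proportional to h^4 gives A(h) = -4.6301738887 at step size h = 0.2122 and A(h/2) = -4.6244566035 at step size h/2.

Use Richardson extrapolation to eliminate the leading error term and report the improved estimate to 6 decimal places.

-4.624075

Order 4 gives 2^r = 16 and 2^r − 1 = 15.
2^4·A(h/2) = -73.9913056560; minus A(h) gives -69.3611317673.
(-69.3611317673) ÷ 15 = -4.6240754512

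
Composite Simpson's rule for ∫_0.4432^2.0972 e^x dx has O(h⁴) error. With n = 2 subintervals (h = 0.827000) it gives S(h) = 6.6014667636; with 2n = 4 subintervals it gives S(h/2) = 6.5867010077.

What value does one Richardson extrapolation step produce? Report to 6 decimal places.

With r = 4 the leading error scales as h^4, so the weight is 2^4 = 16.
16·6.5867010077 − 6.6014667636 = 98.7857493596
Divide by 2^4 − 1 = 15.
R = 98.7857493596/15 = 6.5857166240

6.585717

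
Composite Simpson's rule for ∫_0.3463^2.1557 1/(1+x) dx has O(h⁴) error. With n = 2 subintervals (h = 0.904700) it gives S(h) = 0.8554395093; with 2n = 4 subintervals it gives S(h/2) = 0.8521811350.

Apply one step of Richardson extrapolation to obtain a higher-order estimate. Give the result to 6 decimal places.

With r = 4 the leading error scales as h^4, so the weight is 2^4 = 16.
Numerator 16×A(h/2) − A(h) = 16×0.8521811350 − 0.8554395093 = 12.7794586507
12.7794586507 ÷ 15 = 0.8519639100
Shift from A(h/2): −0.0002172250.

0.851964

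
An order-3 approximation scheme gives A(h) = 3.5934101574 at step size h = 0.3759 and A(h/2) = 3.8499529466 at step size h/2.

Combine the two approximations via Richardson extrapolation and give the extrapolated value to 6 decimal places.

Order 3 gives 2^r = 8 and 2^r − 1 = 7.
Difference of the inputs: 3.8499529466 − 3.5934101574 = 0.2565427892
Divide by 2^3 − 1 = 7: 0.2565427892/7 = 0.0366489699
R = A(h/2) + (A(h/2) − A(h))/7 = 3.8499529466 + 0.0366489699 = 3.8866019165

3.886602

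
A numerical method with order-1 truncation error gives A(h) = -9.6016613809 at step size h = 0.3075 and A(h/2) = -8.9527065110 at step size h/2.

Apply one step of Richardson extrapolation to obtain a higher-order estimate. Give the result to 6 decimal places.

-8.303752

The method has order 1: 2^1 = 2.
Difference of the inputs: -8.9527065110 − (-9.6016613809) = 0.6489548699
Correction (A(h/2) − A(h))/(2 − 1) = 0.6489548699/1 = 0.6489548699
R = A(h/2) + (A(h/2) − A(h))/1 = -8.9527065110 + 0.6489548699 = -8.3037516411
Correction |R − A(h/2)| = 6.490e-01; gap |A(h/2) − A(h)| = 6.490e-01.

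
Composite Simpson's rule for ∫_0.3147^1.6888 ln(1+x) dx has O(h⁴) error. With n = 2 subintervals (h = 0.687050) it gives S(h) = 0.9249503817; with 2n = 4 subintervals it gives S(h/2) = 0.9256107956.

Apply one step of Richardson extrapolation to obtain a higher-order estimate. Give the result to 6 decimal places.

0.925655

r = 4, so 2^r = 16.
Weighted: 14.8097727296 − 0.9249503817 = 13.8848223479
Divide by 2^4 − 1 = 15.
13.8848223479 ÷ 15 = 0.9256548232
Shift from A(h/2): +0.0000440276.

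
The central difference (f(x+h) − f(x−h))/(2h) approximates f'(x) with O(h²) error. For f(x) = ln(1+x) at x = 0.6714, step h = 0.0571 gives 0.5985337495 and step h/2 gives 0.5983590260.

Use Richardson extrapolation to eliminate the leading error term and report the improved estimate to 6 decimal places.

Error is O(h^2); halving h shrinks it by 2^2 = 4.
Weighted: 2.3934361040 − 0.5985337495 = 1.7949023545
R = 1.7949023545/3 = 0.5983007848
Correction |R − A(h/2)| = 5.824e-05; gap |A(h/2) − A(h)| = 1.747e-04.

0.598301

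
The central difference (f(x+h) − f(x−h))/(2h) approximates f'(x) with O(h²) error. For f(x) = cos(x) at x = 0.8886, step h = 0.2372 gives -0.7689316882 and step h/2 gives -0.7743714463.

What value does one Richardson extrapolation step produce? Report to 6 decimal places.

Leading term ∝ h^2; use weight 4 = 2^2.
Weighted: (-3.0974857852) − (-0.7689316882) = -2.3285540970
(-2.3285540970) ÷ 3 = -0.7761846990
Correction |R − A(h/2)| = 1.813e-03; gap |A(h/2) − A(h)| = 5.440e-03.

-0.776185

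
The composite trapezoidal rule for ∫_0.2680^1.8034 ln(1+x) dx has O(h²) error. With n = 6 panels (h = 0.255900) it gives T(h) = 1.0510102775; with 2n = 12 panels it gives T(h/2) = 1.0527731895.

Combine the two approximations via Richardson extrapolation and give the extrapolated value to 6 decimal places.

With r = 2 the leading error scales as h^2, so the weight is 2^2 = 4.
Weighted: 4.2110927580 − 1.0510102775 = 3.1600824805
Divide by 2^2 − 1 = 3.
So the Richardson estimate is 1.0533608268.

1.053361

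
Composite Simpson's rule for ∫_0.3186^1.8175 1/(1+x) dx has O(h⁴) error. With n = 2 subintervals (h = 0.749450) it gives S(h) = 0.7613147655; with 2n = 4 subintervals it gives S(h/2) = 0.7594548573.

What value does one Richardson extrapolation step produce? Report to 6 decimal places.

0.759331

Order 4 gives 2^r = 16 and 2^r − 1 = 15.
Weighted: 12.1512777168 − 0.7613147655 = 11.3899629513
11.3899629513 ÷ 15 = 0.7593308634
Gap between inputs: 1.860e-03; correction applied: −0.0001239939.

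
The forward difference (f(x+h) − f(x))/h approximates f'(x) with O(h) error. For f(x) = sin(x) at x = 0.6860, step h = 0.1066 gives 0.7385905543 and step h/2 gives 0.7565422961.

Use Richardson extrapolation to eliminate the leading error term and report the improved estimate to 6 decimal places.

0.774494

Leading term ∝ h^1; use weight 2 = 2^1.
Numerator 2 × A(h/2) − A(h) = 2 × 0.7565422961 − 0.7385905543 = 0.7744940379
Divide by 2^1 − 1 = 1.
Extrapolated: 0.7744940379 / 1 = 0.7744940379
Correction |R − A(h/2)| = 1.795e-02; gap |A(h/2) − A(h)| = 1.795e-02.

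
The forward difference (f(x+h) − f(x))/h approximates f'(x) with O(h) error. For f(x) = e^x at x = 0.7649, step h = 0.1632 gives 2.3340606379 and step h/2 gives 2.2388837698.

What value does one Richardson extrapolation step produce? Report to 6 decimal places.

Error is O(h^1); halving h shrinks it by 2^1 = 2.
2*2.2388837698 − 2.3340606379 = 2.1437069017
Extrapolated: 2.1437069017 / 1 = 2.1437069017

2.143707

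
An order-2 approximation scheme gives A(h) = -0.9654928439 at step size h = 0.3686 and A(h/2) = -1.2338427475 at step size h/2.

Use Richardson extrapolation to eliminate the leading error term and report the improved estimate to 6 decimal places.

Leading term ∝ h^2; use weight 4 = 2^2.
4 × (-1.2338427475) − (-0.9654928439) = -3.9698781461
Denominator 4 − 1 = 3.
Extrapolated: (-3.9698781461) / 3 = -1.3232927154

-1.323293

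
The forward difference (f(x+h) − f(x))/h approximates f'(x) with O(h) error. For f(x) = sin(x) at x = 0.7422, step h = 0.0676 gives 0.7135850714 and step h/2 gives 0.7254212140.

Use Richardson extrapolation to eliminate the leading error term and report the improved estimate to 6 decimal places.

0.737257

Order 1 gives 2^r = 2 and 2^r − 1 = 1.
2^1×A(h/2) = 1.4508424280; minus A(h) gives 0.7372573566.
(2×0.7254212140 − 0.7135850714)/(2 − 1) = 0.7372573566
Shift from A(h/2): +0.0118361426.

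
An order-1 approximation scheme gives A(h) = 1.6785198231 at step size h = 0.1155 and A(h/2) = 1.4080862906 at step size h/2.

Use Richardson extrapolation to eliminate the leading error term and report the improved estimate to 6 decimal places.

With r = 1 the leading error scales as h^1, so the weight is 2^1 = 2.
Top: 2(1.4080862906) − (1.6785198231) = 1.1376527581
R = 1.1376527581/1 = 1.1376527581
Shift from A(h/2): −0.2704335325.

1.137653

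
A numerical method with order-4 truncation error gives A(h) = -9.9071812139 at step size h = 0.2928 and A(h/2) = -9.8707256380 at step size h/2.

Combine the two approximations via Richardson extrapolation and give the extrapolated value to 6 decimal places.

Error is O(h^4); halving h shrinks it by 2^4 = 16.
Difference of the inputs: -9.8707256380 − (-9.9071812139) = 0.0364555759
Divide by 2^4 − 1 = 15: 0.0364555759/15 = 0.0024303717
R = -9.8707256380 + 0.0024303717 = -9.8682952663
Gap between inputs: 3.646e-02; correction applied: +0.0024303717.

-9.868295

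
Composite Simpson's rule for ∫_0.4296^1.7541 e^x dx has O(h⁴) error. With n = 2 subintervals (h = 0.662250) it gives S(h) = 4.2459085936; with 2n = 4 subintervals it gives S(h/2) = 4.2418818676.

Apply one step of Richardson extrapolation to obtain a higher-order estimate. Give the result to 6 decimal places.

Method order is 4; weight 2^4 = 16.
Numerator 16×A(h/2) − A(h) = 16×4.2418818676 − 4.2459085936 = 63.6242012880
Denominator 16 − 1 = 15.
Extrapolated: 63.6242012880 / 15 = 4.2416134192

4.241613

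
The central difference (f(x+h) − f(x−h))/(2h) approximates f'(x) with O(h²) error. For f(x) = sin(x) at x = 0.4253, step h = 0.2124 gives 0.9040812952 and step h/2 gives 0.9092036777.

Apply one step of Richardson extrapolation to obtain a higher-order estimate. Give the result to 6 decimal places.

0.910911

The method has order 2: 2^2 = 4.
Top: 4(0.9092036777) − (0.9040812952) = 2.7327334156
R = 2.7327334156/3 = 0.9109111385
Correction |R − A(h/2)| = 1.707e-03; gap |A(h/2) − A(h)| = 5.122e-03.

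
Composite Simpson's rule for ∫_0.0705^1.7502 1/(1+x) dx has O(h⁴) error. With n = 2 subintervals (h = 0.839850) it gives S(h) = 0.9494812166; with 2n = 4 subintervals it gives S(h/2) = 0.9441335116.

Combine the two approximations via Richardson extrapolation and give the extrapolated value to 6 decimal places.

0.943777

Leading term ∝ h^4; use weight 16 = 2^4.
Numerator 16×A(h/2) − A(h) = 16×0.9441335116 − 0.9494812166 = 14.1566549690
Divide by 2^4 − 1 = 15.
(16×0.9441335116 − 0.9494812166)/(16 − 1) = 0.9437769979
Correction |R − A(h/2)| = 3.565e-04; gap |A(h/2) − A(h)| = 5.348e-03.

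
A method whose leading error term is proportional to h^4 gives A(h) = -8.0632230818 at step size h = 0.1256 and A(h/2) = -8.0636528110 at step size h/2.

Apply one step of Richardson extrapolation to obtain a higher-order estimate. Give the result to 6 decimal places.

-8.063681

Error is O(h^4); halving h shrinks it by 2^4 = 16.
2^4×A(h/2) = -129.0184449760; minus A(h) gives -120.9552218942.
R = (-120.9552218942)/15 = -8.0636814596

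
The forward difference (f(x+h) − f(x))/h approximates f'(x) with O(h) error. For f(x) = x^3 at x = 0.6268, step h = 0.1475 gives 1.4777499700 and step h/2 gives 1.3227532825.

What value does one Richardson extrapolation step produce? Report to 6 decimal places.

1.167757

r = 1, so 2^r = 2.
Difference of the inputs: 1.3227532825 − 1.4777499700 = -0.1549966875
Divide by 2^1 − 1 = 1: (-0.1549966875)/1 = -0.1549966875
R = A(h/2) + (A(h/2) − A(h))/1 = 1.3227532825 − 0.1549966875 = 1.1677565950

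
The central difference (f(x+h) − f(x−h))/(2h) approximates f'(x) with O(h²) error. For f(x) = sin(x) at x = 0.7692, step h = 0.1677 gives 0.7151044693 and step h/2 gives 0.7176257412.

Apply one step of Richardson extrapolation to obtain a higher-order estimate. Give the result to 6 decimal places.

0.718466

r = 2, so 2^r = 4.
4×0.7176257412 − 0.7151044693 = 2.1553984955
Divide by 2^2 − 1 = 3.
(4×0.7176257412 − 0.7151044693)/(4 − 1) = 0.7184661652
Shift from A(h/2): +0.0008404240.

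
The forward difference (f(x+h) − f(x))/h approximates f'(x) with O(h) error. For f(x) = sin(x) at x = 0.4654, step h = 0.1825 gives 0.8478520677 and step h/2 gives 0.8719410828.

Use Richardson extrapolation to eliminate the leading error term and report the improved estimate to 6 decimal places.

0.896030

r = 1, so 2^r = 2.
Top: 2(0.8719410828) − (0.8478520677) = 0.8960300979
Denominator 2 − 1 = 1.
Extrapolated: 0.8960300979 / 1 = 0.8960300979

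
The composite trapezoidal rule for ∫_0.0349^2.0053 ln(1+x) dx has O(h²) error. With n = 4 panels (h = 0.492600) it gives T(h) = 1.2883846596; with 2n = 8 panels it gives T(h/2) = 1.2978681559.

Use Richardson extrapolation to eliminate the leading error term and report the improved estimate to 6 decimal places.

With r = 2 the leading error scales as h^2, so the weight is 2^2 = 4.
Difference of the inputs: 1.2978681559 − 1.2883846596 = 0.0094834963
Correction (A(h/2) − A(h))/(4 − 1) = 0.0094834963/3 = 0.0031611654
R = A(h/2) + (A(h/2) − A(h))/3 = 1.2978681559 + 0.0031611654 = 1.3010293213

1.301029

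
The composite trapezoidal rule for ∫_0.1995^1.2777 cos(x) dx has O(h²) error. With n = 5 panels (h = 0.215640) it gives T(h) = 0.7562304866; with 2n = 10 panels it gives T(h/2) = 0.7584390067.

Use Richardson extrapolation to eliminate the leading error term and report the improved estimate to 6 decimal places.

r = 2, so 2^r = 4.
4×0.7584390067 = 3.0337560268; 3.0337560268 − 0.7562304866 = 2.2775255402
Denominator 4 − 1 = 3.
2.2775255402 ÷ 3 = 0.7591751801

0.759175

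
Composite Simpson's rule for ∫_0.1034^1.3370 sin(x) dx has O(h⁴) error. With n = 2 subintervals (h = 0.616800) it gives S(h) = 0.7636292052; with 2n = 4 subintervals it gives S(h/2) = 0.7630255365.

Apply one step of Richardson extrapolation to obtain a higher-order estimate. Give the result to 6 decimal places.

Order 4 gives 2^r = 16 and 2^r − 1 = 15.
2^4×A(h/2) = 12.2084085840; minus A(h) gives 11.4447793788.
Denominator 16 − 1 = 15.
(16×0.7630255365 − 0.7636292052)/(16 − 1) = 0.7629852919

0.762985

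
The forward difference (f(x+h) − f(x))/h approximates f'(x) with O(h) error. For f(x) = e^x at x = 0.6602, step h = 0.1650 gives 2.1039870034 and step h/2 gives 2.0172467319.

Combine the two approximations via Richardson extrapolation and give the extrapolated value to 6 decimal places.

1.930506

With r = 1 the leading error scales as h^1, so the weight is 2^1 = 2.
2×2.0172467319 − 2.1039870034 = 1.9305064604
Extrapolated: 1.9305064604 / 1 = 1.9305064604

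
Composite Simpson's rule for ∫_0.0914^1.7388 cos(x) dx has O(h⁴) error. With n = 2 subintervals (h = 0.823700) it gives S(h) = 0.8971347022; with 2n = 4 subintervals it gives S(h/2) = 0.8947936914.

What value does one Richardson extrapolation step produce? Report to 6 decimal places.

Method order is 4; weight 2^4 = 16.
16·0.8947936914 − 0.8971347022 = 13.4195643602
(16·0.8947936914 − 0.8971347022)/(16 − 1) = 0.8946376240

0.894638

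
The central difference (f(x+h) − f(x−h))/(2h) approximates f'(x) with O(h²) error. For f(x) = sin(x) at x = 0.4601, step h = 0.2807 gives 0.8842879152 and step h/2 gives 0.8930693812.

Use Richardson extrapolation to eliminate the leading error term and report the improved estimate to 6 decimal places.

Leading term ∝ h^2; use weight 4 = 2^2.
4·0.8930693812 − 0.8842879152 = 2.6879896096
2.6879896096 ÷ 3 = 0.8959965365
Gap between inputs: 8.781e-03; correction applied: +0.0029271553.

0.895997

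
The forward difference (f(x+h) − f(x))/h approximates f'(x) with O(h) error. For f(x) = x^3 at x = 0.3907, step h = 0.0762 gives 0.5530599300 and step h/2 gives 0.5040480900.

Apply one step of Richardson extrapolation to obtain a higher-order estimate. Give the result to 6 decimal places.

Order 1 gives 2^r = 2 and 2^r − 1 = 1.
A(h/2) − A(h) = 0.5040480900 − 0.5530599300 = -0.0490118400
Correction (A(h/2) − A(h))/(2 − 1) = (-0.0490118400)/1 = -0.0490118400
R = 0.5040480900 − 0.0490118400 = 0.4550362500

0.455036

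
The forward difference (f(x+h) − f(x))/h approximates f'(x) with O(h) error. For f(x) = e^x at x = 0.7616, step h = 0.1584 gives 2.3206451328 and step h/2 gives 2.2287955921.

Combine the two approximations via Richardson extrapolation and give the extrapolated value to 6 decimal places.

r = 1, so 2^r = 2.
2^1*A(h/2) = 4.4575911842; minus A(h) gives 2.1369460514.
Divide by 2^1 − 1 = 1.
So the Richardson estimate is 2.1369460514.
Gap between inputs: 9.185e-02; correction applied: −0.0918495407.

2.136946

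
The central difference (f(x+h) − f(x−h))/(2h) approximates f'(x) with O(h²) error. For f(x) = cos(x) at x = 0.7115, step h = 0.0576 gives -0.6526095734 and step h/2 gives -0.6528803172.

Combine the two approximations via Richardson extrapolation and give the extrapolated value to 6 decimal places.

-0.652971

Leading term ∝ h^2; use weight 4 = 2^2.
4×(-0.6528803172) = -2.6115212688; (-2.6115212688) − (-0.6526095734) = -1.9589116954
(-1.9589116954) ÷ 3 = -0.6529705651
Correction |R − A(h/2)| = 9.025e-05; gap |A(h/2) − A(h)| = 2.707e-04.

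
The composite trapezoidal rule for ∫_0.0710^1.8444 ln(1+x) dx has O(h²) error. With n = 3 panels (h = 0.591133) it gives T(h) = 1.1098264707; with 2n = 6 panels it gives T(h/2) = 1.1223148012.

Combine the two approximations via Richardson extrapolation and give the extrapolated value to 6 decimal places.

1.126478

Order 2 gives 2^r = 4 and 2^r − 1 = 3.
4*1.1223148012 = 4.4892592048; 4.4892592048 − 1.1098264707 = 3.3794327341
Extrapolated: 3.3794327341 / 3 = 1.1264775780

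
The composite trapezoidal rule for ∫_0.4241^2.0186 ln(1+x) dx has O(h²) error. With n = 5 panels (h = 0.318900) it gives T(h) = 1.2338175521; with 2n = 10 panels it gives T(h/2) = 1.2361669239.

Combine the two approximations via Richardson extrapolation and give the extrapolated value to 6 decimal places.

1.236950

r = 2: numerator weight 4, denominator 3.
4 × 1.2361669239 = 4.9446676956; 4.9446676956 − 1.2338175521 = 3.7108501435
Divide by 2^2 − 1 = 3.
3.7108501435 ÷ 3 = 1.2369500478
Correction |R − A(h/2)| = 7.831e-04; gap |A(h/2) − A(h)| = 2.349e-03.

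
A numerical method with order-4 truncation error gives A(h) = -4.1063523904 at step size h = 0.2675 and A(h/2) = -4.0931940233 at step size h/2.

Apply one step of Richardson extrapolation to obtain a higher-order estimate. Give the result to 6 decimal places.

-4.092317

r = 4: numerator weight 16, denominator 15.
2^4 × A(h/2) = -65.4911043728; minus A(h) gives -61.3847519824.
R = (-61.3847519824)/15 = -4.0923167988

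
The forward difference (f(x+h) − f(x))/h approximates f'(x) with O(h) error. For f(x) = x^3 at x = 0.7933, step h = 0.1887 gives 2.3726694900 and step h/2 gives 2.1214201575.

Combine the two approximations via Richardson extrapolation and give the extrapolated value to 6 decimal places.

1.870171

The method has order 1: 2^1 = 2.
A(h/2) − A(h) = 2.1214201575 − 2.3726694900 = -0.2512493325
Divide by 2^1 − 1 = 1: (-0.2512493325)/1 = -0.2512493325
R = 2.1214201575 − 0.2512493325 = 1.8701708250
Gap between inputs: 2.512e-01; correction applied: −0.2512493325.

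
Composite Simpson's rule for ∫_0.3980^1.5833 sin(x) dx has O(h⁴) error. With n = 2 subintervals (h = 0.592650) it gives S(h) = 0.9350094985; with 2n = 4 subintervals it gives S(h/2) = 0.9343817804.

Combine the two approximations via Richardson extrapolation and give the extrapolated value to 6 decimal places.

Leading term ∝ h^4; use weight 16 = 2^4.
2^4×A(h/2) = 14.9501084864; minus A(h) gives 14.0150989879.
Denominator 16 − 1 = 15.
14.0150989879 ÷ 15 = 0.9343399325

0.934340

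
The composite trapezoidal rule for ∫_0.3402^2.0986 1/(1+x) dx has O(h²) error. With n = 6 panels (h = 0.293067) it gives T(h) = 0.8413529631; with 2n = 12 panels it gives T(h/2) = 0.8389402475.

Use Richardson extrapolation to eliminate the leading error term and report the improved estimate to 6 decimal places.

The method has order 2: 2^2 = 4.
2^2*A(h/2) = 3.3557609900; minus A(h) gives 2.5144080269.
Denominator 4 − 1 = 3.
(4*0.8389402475 − 0.8413529631)/(4 − 1) = 0.8381360090
Shift from A(h/2): −0.0008042385.

0.838136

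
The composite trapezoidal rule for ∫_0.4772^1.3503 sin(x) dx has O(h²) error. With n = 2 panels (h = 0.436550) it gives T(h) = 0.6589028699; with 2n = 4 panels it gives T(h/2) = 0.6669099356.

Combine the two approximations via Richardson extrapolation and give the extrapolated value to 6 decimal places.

0.669579

Error is O(h^2); halving h shrinks it by 2^2 = 4.
4*0.6669099356 = 2.6676397424; subtract 0.6589028699 → 2.0087368725
2.0087368725 ÷ 3 = 0.6695789575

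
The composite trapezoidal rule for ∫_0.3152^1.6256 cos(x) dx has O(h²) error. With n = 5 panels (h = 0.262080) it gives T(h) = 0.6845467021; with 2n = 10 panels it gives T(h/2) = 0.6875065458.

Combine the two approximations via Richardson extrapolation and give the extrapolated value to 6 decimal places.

Leading term ∝ h^2; use weight 4 = 2^2.
4×0.6875065458 = 2.7500261832; 2.7500261832 − 0.6845467021 = 2.0654794811
R = 2.0654794811/3 = 0.6884931604
Gap between inputs: 2.960e-03; correction applied: +0.0009866146.

0.688493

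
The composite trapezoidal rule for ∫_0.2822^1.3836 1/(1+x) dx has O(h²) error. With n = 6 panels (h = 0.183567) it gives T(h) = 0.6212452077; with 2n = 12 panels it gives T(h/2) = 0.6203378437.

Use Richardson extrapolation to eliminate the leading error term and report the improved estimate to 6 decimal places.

0.620035

With r = 2 the leading error scales as h^2, so the weight is 2^2 = 4.
Weighted: 2.4813513748 − 0.6212452077 = 1.8601061671
R = 1.8601061671/3 = 0.6200353890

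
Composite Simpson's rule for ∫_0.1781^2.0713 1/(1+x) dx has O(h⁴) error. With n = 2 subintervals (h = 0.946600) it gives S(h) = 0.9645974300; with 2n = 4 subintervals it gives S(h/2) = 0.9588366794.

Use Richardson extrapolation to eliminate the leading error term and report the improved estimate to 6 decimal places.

0.958453

The method has order 4: 2^4 = 16.
16 × 0.9588366794 = 15.3413868704; subtract 0.9645974300 → 14.3767894404
Divide by 2^4 − 1 = 15.
Result: 0.9584526294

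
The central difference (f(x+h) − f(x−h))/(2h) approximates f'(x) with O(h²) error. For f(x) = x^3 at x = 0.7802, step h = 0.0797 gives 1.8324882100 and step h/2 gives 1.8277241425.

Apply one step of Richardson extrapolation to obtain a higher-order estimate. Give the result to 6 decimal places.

1.826136

r = 2, so 2^r = 4.
2^2·A(h/2) = 7.3108965700; minus A(h) gives 5.4784083600.
Denominator 4 − 1 = 3.
Result: 1.8261361200
Gap between inputs: 4.764e-03; correction applied: −0.0015880225.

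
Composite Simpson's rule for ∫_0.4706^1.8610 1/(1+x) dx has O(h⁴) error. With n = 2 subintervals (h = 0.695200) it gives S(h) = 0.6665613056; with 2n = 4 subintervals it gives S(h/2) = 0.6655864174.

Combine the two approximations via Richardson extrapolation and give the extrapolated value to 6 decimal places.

The method has order 4: 2^4 = 16.
Weighted: 10.6493826784 − 0.6665613056 = 9.9828213728
9.9828213728 ÷ 15 = 0.6655214249

0.665521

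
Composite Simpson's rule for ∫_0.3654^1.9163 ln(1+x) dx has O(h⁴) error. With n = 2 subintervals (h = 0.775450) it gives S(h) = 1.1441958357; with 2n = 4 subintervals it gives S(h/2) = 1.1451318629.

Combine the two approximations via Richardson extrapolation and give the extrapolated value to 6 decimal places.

1.145194

Error is O(h^4); halving h shrinks it by 2^4 = 16.
Difference of the inputs: 1.1451318629 − 1.1441958357 = 0.0009360272
Correction (A(h/2) − A(h))/(16 − 1) = 0.0009360272/15 = 0.0000624018
R = 1.1451318629 + 0.0000624018 = 1.1451942647
Correction |R − A(h/2)| = 6.240e-05; gap |A(h/2) − A(h)| = 9.360e-04.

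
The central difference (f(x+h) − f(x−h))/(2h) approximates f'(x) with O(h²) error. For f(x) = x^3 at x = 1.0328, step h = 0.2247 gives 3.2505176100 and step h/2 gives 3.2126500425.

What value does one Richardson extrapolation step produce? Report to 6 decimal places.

3.200028

Error is O(h^2); halving h shrinks it by 2^2 = 4.
Weighted: 12.8506001700 − 3.2505176100 = 9.6000825600
Extrapolated: 9.6000825600 / 3 = 3.2000275200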